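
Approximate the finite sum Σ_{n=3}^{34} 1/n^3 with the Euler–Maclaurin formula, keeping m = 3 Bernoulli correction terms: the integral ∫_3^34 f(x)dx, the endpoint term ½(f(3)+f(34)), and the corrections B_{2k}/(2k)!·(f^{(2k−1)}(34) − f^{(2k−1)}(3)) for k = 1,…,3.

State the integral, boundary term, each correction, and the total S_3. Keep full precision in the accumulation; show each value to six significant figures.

S_3 ≈ 0.0766389

∫_3^34 1/x^3 dx evaluates to 0.0551230.
Endpoint term: (f(3) + f(34))/2 = (0.0370370 + 2.54427e-05)/2 = 0.0185312.
So far: 0.0736543.
k=1: B_{2}/(2)! × [f^{(1)}(34) − f^{(1)}(3)] = 1/12 × (-2.24494e-06 − (-0.0370370)) = 0.00308623.
Partial sum through k=1: 0.0767405.
k=2: B_{4}/(4)! × [f^{(3)}(34) − f^{(3)}(3)] = −1/720 × (-3.88399e-08 − (-0.0823045)) = -0.000114312.
Partial sum through k=2: 0.0766262.
k=3: B_{6}/(6)! × [f^{(5)}(34) − f^{(5)}(3)] = 1/30240 × (-1.41114e-09 − (-0.384088)) = 1.27013e-05.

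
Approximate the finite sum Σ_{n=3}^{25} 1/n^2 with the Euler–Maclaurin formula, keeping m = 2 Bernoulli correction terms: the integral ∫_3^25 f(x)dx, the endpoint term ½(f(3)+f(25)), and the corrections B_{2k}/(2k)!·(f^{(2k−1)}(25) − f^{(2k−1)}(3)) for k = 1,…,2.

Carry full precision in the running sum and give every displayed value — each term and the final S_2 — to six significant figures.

∫_3^25 1/x^2 dx evaluates to 0.293333.
Boundary: ½(f(3) + f(25)) = ½(0.111111 + 0.00160000) = 0.0563556.
So far: 0.349689.
Correction k=1: B_{2}/2! · (f^{(1)}(25) − f^{(1)}(3)) = 1/12 · (-0.000128000 − (-0.0740741)) = 0.00616217.
Running total after k=1: 0.355851.
Correction k=2: B_{4}/4! · (f^{(3)}(25) − f^{(3)}(3)) = −1/720 · (-2.45760e-06 − (-0.0987654)) = -0.000137171.

S_2 ≈ 0.355714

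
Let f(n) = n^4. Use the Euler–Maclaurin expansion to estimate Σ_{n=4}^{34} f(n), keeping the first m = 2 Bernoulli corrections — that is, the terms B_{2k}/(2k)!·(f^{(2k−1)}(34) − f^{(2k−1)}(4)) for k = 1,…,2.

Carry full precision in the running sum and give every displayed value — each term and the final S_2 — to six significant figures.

S_2 ≈ 9.76826e+06

The integral term ∫_4^34 x^4 dx = 9.08688e+06.
Endpoint term: (f(4) + f(34))/2 = (256.000 + 1.33634e+06)/2 = 668296.
So far: 9.75518e+06.
k=1: B_{2}/(2)! × [f^{(1)}(34) − f^{(1)}(4)] = 1/12 × (157216 − 256.000) = 13080.0.
After k=1: 9.76826e+06.
k=2: B_{4}/(4)! × [f^{(3)}(34) − f^{(3)}(4)] = −1/720 × (816.000 − 96.0000) = -1.00000.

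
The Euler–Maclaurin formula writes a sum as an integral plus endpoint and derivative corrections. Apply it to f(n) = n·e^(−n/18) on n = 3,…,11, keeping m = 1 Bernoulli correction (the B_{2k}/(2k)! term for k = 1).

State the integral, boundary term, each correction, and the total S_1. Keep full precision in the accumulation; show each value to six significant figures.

The integral term ∫_3^11 x·e^(−x/18) dx = 36.6559.
Boundary: ½(f(3) + f(11)) = ½(2.53945 + 5.97022) = 4.25483.
Running total after boundary: 40.9107.
Correction k=1: B_{2}/2! · (f^{(1)}(11) − f^{(1)}(3)) = 1/12 · (0.211068 − 0.705401) = -0.0411944.

S_1 ≈ 40.8695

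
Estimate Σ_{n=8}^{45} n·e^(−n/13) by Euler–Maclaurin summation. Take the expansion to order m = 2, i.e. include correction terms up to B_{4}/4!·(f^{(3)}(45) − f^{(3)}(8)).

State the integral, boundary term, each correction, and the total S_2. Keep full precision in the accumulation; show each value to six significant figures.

S_2 ≈ 126.721

Integral: ∫_8^45 x·e^(−x/13) dx = 123.877.
½[f(8) + f(45)] = ½[4.32346 + 1.41217] = 2.86781.
Integral + boundary = 126.744.
k=1: B_{2}/(2)! × [f^{(1)}(45) − f^{(1)}(8)] = 1/12 × (-0.0772466 − 0.207859) = -0.0237588.
Running total after k=1: 126.721.
k=2: B_{4}/(4)! × [f^{(3)}(45) − f^{(3)}(8)] = −1/720 × (-8.57026e-05 − 0.00762559) = 1.07101e-05.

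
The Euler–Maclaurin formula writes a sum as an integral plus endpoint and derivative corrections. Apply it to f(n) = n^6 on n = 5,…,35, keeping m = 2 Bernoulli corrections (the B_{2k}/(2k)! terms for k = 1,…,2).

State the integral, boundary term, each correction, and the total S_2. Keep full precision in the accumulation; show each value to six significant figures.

The integral term ∫_5^35 x^6 dx = 9.19132e+09.
Endpoint term: (f(5) + f(35))/2 = (15625.0 + 1.83827e+09)/2 = 9.19141e+08.
Running total after boundary: 1.01105e+10.
Order-1 term: 1/12 · (3.15131e+08 − 18750.0) = 2.62594e+07.
Partial sum through k=1: 1.01367e+10.
Order-2 term: −1/720 · (5.14500e+06 − 15000.0) = -7125.00.

S_2 ≈ 1.01367e+10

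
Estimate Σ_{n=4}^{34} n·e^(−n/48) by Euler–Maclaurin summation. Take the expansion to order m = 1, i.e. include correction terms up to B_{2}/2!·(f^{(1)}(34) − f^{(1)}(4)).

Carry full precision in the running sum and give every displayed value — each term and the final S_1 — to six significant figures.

The integral term ∫_4^34 x·e^(−x/48) dx = 358.091.
Boundary: ½(f(4) + f(34)) = ½(3.68018 + 16.7438) = 10.2120.
So far: 368.303.
Correction k=1: B_{2}/2! · (f^{(1)}(34) − f^{(1)}(4)) = 1/12 · (0.143635 − 0.843374) = -0.0583116.

S_1 ≈ 368.245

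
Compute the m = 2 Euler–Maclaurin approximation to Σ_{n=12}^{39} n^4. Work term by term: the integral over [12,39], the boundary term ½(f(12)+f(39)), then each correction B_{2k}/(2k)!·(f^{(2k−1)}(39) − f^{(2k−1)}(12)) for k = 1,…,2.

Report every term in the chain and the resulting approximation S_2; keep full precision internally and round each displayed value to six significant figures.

S_2 ≈ 1.91814e+07

∫_12^39 x^4 dx evaluates to 1.79951e+07.
Endpoint term: (f(12) + f(39))/2 = (20736.0 + 2.31344e+06)/2 = 1.16709e+06.
So far: 1.91622e+07.
k=1: B_{2}/(2)! × [f^{(1)}(39) − f^{(1)}(12)] = 1/12 × (237276 − 6912.00) = 19197.0.
Running total after k=1: 1.91814e+07.
k=2: B_{4}/(4)! × [f^{(3)}(39) − f^{(3)}(12)] = −1/720 × (936.000 − 288.000) = -0.900000.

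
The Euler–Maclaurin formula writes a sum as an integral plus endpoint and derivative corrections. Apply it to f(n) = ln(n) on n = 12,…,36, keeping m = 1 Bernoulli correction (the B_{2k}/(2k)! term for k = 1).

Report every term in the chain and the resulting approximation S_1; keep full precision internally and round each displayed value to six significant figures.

∫_12^36 ln(x) dx evaluates to 75.1878.
Boundary: ½(f(12) + f(36)) = ½(2.48491 + 3.58352) = 3.03421.
Integral + boundary = 78.2220.
Order-1 term: 1/12 · (0.0277778 − 0.0833333) = -0.00462963.

S_1 ≈ 78.2174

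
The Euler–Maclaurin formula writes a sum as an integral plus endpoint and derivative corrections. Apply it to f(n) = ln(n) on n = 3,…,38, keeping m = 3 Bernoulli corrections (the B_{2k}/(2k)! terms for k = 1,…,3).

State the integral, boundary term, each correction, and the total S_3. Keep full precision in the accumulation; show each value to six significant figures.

S_3 ≈ 102.275

∫_3^38 ln(x) dx evaluates to 99.9324.
Boundary: ½(f(3) + f(38)) = ½(1.09861 + 3.63759) = 2.36810.
Integral + boundary = 102.301.
Correction k=1: B_{2}/2! · (f^{(1)}(38) − f^{(1)}(3)) = 1/12 · (0.0263158 − 0.333333) = -0.0255848.
Partial sum through k=1: 102.275.
Correction k=2: B_{4}/4! · (f^{(3)}(38) − f^{(3)}(3)) = −1/720 · (3.64485e-05 − 0.0740741) = 0.000102830.
Partial sum through k=2: 102.275.
Correction k=3: B_{6}/6! · (f^{(5)}(38) − f^{(5)}(3)) = 1/30240 · (3.02896e-07 − 0.0987654) = -3.26604e-06.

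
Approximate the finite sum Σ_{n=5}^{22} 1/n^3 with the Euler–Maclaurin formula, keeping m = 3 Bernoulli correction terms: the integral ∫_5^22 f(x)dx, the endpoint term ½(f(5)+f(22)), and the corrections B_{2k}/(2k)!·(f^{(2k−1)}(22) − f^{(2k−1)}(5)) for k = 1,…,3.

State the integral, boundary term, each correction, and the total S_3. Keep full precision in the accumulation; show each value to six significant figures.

S_3 ≈ 0.0234077

The integral term ∫_5^22 1/x^3 dx = 0.0189669.
½[f(5) + f(22)] = ½[0.00800000 + 9.39144e-05] = 0.00404696.
So far: 0.0230139.
k=1: B_{2}/(2)! × [f^{(1)}(22) − f^{(1)}(5)] = 1/12 × (-1.28065e-05 − (-0.00480000)) = 0.000398933.
Partial sum through k=1: 0.0234128.
k=2: B_{4}/(4)! × [f^{(3)}(22) − f^{(3)}(5)] = −1/720 × (-5.29194e-07 − (-0.00384000)) = -5.33260e-06.
Partial sum through k=2: 0.0234075.
k=3: B_{6}/(6)! × [f^{(5)}(22) − f^{(5)}(5)] = 1/30240 × (-4.59218e-08 − (-0.00645120)) = 2.13332e-07.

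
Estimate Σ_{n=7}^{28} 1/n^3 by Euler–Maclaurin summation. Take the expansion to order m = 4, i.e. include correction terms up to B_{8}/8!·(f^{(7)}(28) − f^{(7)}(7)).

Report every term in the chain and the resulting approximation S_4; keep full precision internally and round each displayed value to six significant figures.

S_4 ≈ 0.0111499

The integral term ∫_7^28 1/x^3 dx = 0.00956633.
Endpoint term: (f(7) + f(28))/2 = (0.00291545 + 4.55539e-05)/2 = 0.00148050.
Integral + boundary = 0.0110468.
k=1: B_{2}/(2)! × [f^{(1)}(28) − f^{(1)}(7)] = 1/12 × (-4.88078e-06 − (-0.00124948)) = 0.000103717.
After k=1: 0.0111505.
k=2: B_{4}/(4)! × [f^{(3)}(28) − f^{(3)}(7)] = −1/720 × (-1.24510e-07 − (-0.000509992)) = -7.08149e-07.
After k=2: 0.0111498.
k=3: B_{6}/(6)! × [f^{(5)}(28) − f^{(5)}(7)] = 1/30240 × (-6.67016e-09 − (-0.000437136)) = 1.44553e-08.
After k=3: 0.0111499.
k=4: B_{8}/(8)! × [f^{(7)}(28) − f^{(7)}(7)] = −1/1209600 × (-6.12566e-10 − (-0.000642322)) = -5.31019e-10.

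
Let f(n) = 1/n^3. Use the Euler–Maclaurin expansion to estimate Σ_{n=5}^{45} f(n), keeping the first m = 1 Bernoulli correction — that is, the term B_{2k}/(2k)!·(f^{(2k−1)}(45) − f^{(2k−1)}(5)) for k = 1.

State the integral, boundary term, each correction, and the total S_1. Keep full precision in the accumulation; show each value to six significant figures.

The integral term ∫_5^45 1/x^3 dx = 0.0197531.
Boundary: ½(f(5) + f(45)) = ½(0.00800000 + 1.09739e-05) = 0.00400549.
Running total after boundary: 0.0237586.
Correction k=1: B_{2}/2! · (f^{(1)}(45) − f^{(1)}(5)) = 1/12 · (-7.31596e-07 − (-0.00480000)) = 0.000399939.

S_1 ≈ 0.0241585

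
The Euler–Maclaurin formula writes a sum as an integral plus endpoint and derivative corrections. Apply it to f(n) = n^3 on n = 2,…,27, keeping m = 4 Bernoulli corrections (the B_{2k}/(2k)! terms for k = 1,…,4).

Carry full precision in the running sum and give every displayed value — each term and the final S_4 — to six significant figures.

S_4 ≈ 142883

∫_2^27 x^3 dx evaluates to 132856.
Boundary: ½(f(2) + f(27)) = ½(8.00000 + 19683.0) = 9845.50.
Integral + boundary = 142702.
Order-1 term: 1/12 · (2187.00 − 12.0000) = 181.250.
After k=1: 142883.
Order-2 term: −1/720 · (6.00000 − 6.00000) = 0.00000.
After k=2: 142883.
Order-3 term: 1/30240 · (0.00000 − 0.00000) = 0.00000.
After k=3: 142883.
Order-4 term: −1/1209600 · (0.00000 − 0.00000) = 0.00000.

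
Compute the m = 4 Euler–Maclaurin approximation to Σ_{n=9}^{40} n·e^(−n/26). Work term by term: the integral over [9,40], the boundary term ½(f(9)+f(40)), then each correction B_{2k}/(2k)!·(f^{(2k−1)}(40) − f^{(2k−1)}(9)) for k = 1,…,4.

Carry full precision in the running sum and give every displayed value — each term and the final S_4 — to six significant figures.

S_4 ≈ 282.722

∫_9^40 x·e^(−x/26) dx evaluates to 275.293.
Boundary: ½(f(9) + f(40)) = ½(6.36663 + 8.58845) = 7.47754.
Running total after boundary: 282.770.
Correction k=1: B_{2}/2! · (f^{(1)}(40) − f^{(1)}(9)) = 1/12 · (-0.115614 − 0.462533) = -0.0481789.
After k=1: 282.722.
Correction k=2: B_{4}/4! · (f^{(3)}(40) − f^{(3)}(9)) = −1/720 · (0.000464214 − 0.00277713) = 3.21238e-06.
After k=2: 282.722.
Correction k=3: B_{6}/6! · (f^{(5)}(40) − f^{(5)}(9)) = 1/30240 · (1.62641e-06 − 7.20420e-06) = -1.84451e-10.
After k=3: 282.722.
Correction k=4: B_{8}/8! · (f^{(7)}(40) − f^{(7)}(9)) = −1/1209600 · (3.79603e-09 − 1.52370e-08) = 9.45849e-15.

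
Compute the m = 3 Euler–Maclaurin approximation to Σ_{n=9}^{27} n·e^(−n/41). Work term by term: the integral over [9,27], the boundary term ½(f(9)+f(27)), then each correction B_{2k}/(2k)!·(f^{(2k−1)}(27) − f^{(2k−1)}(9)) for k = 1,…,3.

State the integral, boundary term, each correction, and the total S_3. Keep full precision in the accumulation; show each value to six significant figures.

S_3 ≈ 213.438

Integral: ∫_9^27 x·e^(−x/41) dx = 202.874.
½[f(9) + f(27)] = ½[7.22619 + 13.9754] = 10.6008.
So far: 213.475.
Order-1 term: 1/12 · (0.176744 − 0.626662) = -0.0374931.
Partial sum through k=1: 213.438.
Order-2 term: −1/720 · (0.000720976 − 0.00132807) = 8.43183e-07.
Partial sum through k=2: 213.438.
Order-3 term: 1/30240 · (7.95247e-07 − 1.35833e-06) = -1.86203e-11.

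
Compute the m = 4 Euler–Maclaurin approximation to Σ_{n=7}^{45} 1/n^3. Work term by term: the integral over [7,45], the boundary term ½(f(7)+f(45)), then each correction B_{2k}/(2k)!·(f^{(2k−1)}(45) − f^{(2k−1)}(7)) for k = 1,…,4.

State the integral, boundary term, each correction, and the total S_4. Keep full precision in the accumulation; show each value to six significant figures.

∫_7^45 1/x^3 dx evaluates to 0.00995717.
Boundary: ½(f(7) + f(45)) = ½(0.00291545 + 1.09739e-05) = 0.00146321.
Integral + boundary = 0.0114204.
k=1: B_{2}/(2)! × [f^{(1)}(45) − f^{(1)}(7)] = 1/12 × (-7.31596e-07 − (-0.00124948)) = 0.000104062.
Partial sum through k=1: 0.0115244.
k=2: B_{4}/(4)! × [f^{(3)}(45) − f^{(3)}(7)] = −1/720 × (-7.22564e-09 − (-0.000509992)) = -7.08312e-07.
Partial sum through k=2: 0.0115237.
k=3: B_{6}/(6)! × [f^{(5)}(45) − f^{(5)}(7)] = 1/30240 × (-1.49865e-10 − (-0.000437136)) = 1.44555e-08.
Partial sum through k=3: 0.0115237.
k=4: B_{8}/(8)! × [f^{(7)}(45) − f^{(7)}(7)] = −1/1209600 × (-5.32854e-12 − (-0.000642322)) = -5.31020e-10.

S_4 ≈ 0.0115237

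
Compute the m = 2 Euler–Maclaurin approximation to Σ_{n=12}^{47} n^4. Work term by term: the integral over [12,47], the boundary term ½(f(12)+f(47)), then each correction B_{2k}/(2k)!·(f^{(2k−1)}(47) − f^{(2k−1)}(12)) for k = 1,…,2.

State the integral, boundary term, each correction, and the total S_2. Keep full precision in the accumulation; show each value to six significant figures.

S_2 ≈ 4.83035e+07

∫_12^47 x^4 dx evaluates to 4.58192e+07.
½[f(12) + f(47)] = ½[20736.0 + 4.87968e+06] = 2.45021e+06.
Integral + boundary = 4.82694e+07.
k=1: B_{2}/(2)! × [f^{(1)}(47) − f^{(1)}(12)] = 1/12 × (415292 − 6912.00) = 34031.7.
Partial sum through k=1: 4.83035e+07.
k=2: B_{4}/(4)! × [f^{(3)}(47) − f^{(3)}(12)] = −1/720 × (1128.00 − 288.000) = -1.16667.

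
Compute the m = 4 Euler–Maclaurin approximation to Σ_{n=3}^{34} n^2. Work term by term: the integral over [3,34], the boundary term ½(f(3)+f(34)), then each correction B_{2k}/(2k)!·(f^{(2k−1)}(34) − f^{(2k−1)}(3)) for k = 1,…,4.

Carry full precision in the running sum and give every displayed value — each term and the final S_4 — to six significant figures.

S_4 ≈ 13680.0

The integral term ∫_3^34 x^2 dx = 13092.3.
½[f(3) + f(34)] = ½[9.00000 + 1156.00] = 582.500.
Integral + boundary = 13674.8.
Order-1 term: 1/12 · (68.0000 − 6.00000) = 5.16667.
Partial sum through k=1: 13680.0.
Order-2 term: −1/720 · (0.00000 − 0.00000) = 0.00000.
Partial sum through k=2: 13680.0.
Order-3 term: 1/30240 · (0.00000 − 0.00000) = 0.00000.
Partial sum through k=3: 13680.0.
Order-4 term: −1/1209600 · (0.00000 − 0.00000) = 0.00000.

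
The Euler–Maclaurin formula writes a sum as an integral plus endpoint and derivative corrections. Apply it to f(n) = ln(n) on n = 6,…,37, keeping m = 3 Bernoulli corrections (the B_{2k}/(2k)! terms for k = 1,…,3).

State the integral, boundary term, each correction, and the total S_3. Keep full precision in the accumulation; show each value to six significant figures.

The integral term ∫_6^37 ln(x) dx = 91.8534.
Endpoint term: (f(6) + f(37))/2 = (1.79176 + 3.61092)/2 = 2.70134.
Running total after boundary: 94.5547.
Correction k=1: B_{2}/2! · (f^{(1)}(37) − f^{(1)}(6)) = 1/12 · (0.0270270 − 0.166667) = -0.0116366.
After k=1: 94.5431.
Correction k=2: B_{4}/4! · (f^{(3)}(37) − f^{(3)}(6)) = −1/720 · (3.94843e-05 − 0.00925926) = 1.28052e-05.
After k=2: 94.5431.
Correction k=3: B_{6}/6! · (f^{(5)}(37) − f^{(5)}(6)) = 1/30240 · (3.46101e-07 − 0.00308642) = -1.02053e-07.

S_3 ≈ 94.5431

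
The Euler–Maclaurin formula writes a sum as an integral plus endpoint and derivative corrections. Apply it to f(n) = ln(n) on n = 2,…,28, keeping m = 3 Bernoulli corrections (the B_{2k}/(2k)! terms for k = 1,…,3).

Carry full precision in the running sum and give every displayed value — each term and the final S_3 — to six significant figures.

S_3 ≈ 67.8897

∫_2^28 ln(x) dx evaluates to 65.9154.
Endpoint term: (f(2) + f(28))/2 = (0.693147 + 3.33220)/2 = 2.01268.
So far: 67.9281.
Correction k=1: B_{2}/2! · (f^{(1)}(28) − f^{(1)}(2)) = 1/12 · (0.0357143 − 0.500000) = -0.0386905.
After k=1: 67.8894.
Correction k=2: B_{4}/4! · (f^{(3)}(28) − f^{(3)}(2)) = −1/720 · (9.11079e-05 − 0.250000) = 0.000347096.
After k=2: 67.8898.
Correction k=3: B_{6}/6! · (f^{(5)}(28) − f^{(5)}(2)) = 1/30240 · (1.39451e-06 − 0.750000) = -2.48015e-05.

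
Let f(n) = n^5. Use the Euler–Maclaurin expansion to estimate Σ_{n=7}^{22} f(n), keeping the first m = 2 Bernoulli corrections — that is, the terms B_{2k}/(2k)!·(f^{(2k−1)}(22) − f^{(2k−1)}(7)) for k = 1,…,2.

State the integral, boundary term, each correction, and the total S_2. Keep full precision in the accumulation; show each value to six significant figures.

Integral: ∫_7^22 x^5 dx = 1.88770e+07.
Endpoint term: (f(7) + f(22))/2 = (16807.0 + 5.15363e+06)/2 = 2.58522e+06.
So far: 2.14623e+07.
Correction k=1: B_{2}/2! · (f^{(1)}(22) − f^{(1)}(7)) = 1/12 · (1.17128e+06 − 12005.0) = 96606.2.
Running total after k=1: 2.15589e+07.
Correction k=2: B_{4}/4! · (f^{(3)}(22) − f^{(3)}(7)) = −1/720 · (29040.0 − 2940.00) = -36.2500.

S_2 ≈ 2.15588e+07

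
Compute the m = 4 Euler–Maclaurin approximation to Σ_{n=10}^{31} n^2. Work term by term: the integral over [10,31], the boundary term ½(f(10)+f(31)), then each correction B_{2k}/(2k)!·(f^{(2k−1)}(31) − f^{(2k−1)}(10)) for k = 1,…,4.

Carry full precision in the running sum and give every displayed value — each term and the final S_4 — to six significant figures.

S_4 ≈ 10131.0

Integral: ∫_10^31 x^2 dx = 9597.00.
Endpoint term: (f(10) + f(31))/2 = (100.000 + 961.000)/2 = 530.500.
Running total after boundary: 10127.5.
Correction k=1: B_{2}/2! · (f^{(1)}(31) − f^{(1)}(10)) = 1/12 · (62.0000 − 20.0000) = 3.50000.
Running total after k=1: 10131.0.
Correction k=2: B_{4}/4! · (f^{(3)}(31) − f^{(3)}(10)) = −1/720 · (0.00000 − 0.00000) = 0.00000.
Running total after k=2: 10131.0.
Correction k=3: B_{6}/6! · (f^{(5)}(31) − f^{(5)}(10)) = 1/30240 · (0.00000 − 0.00000) = 0.00000.
Running total after k=3: 10131.0.
Correction k=4: B_{8}/8! · (f^{(7)}(31) − f^{(7)}(10)) = −1/1209600 · (0.00000 − 0.00000) = 0.00000.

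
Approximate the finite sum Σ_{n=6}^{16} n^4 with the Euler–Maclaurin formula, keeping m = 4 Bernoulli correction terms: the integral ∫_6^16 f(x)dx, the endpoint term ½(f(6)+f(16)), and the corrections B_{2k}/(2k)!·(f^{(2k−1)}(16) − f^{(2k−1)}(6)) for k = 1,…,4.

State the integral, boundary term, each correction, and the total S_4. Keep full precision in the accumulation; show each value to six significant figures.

The integral term ∫_6^16 x^4 dx = 208160.
Boundary: ½(f(6) + f(16)) = ½(1296.00 + 65536.0) = 33416.0.
So far: 241576.
k=1: B_{2}/(2)! × [f^{(1)}(16) − f^{(1)}(6)] = 1/12 × (16384.0 − 864.000) = 1293.33.
Partial sum through k=1: 242869.
k=2: B_{4}/(4)! × [f^{(3)}(16) − f^{(3)}(6)] = −1/720 × (384.000 − 144.000) = -0.333333.
Partial sum through k=2: 242869.
k=3: B_{6}/(6)! × [f^{(5)}(16) − f^{(5)}(6)] = 1/30240 × (0.00000 − 0.00000) = 0.00000.
Partial sum through k=3: 242869.
k=4: B_{8}/(8)! × [f^{(7)}(16) − f^{(7)}(6)] = −1/1209600 × (0.00000 − 0.00000) = 0.00000.

S_4 ≈ 242869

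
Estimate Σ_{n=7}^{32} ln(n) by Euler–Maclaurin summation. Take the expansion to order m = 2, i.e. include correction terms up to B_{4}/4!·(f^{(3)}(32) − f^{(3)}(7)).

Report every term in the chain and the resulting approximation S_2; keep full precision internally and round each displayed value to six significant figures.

S_2 ≈ 74.9787

The integral term ∫_7^32 ln(x) dx = 72.2822.
½[f(7) + f(32)] = ½[1.94591 + 3.46574] = 2.70582.
Integral + boundary = 74.9880.
k=1: B_{2}/(2)! × [f^{(1)}(32) − f^{(1)}(7)] = 1/12 × (0.0312500 − 0.142857) = -0.00930060.
After k=1: 74.9787.
k=2: B_{4}/(4)! × [f^{(3)}(32) − f^{(3)}(7)] = −1/720 × (6.10352e-05 − 0.00583090) = 8.01371e-06.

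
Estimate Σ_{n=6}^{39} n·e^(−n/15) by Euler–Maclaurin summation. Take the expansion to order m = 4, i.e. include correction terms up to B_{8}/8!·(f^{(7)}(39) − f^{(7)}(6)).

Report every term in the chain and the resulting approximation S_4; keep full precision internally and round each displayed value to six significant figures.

∫_6^39 x·e^(−x/15) dx evaluates to 150.989.
Boundary: ½(f(6) + f(39)) = ½(4.02192 + 2.89667) = 3.45929.
Integral + boundary = 154.449.
k=1: B_{2}/(2)! × [f^{(1)}(39) − f^{(1)}(6)] = 1/12 × (-0.118838 − 0.402192) = -0.0434191.
After k=1: 154.405.
k=2: B_{4}/(4)! × [f^{(3)}(39) − f^{(3)}(6)] = −1/720 × (0.000132042 − 0.00774592) = 1.05748e-05.
After k=2: 154.405.
k=3: B_{6}/(6)! × [f^{(5)}(39) − f^{(5)}(6)] = 1/30240 × (3.52112e-06 − 6.09081e-05) = -1.89772e-09.
After k=3: 154.405.
k=4: B_{8}/(8)! × [f^{(7)}(39) − f^{(7)}(6)] = −1/1209600 × (2.86906e-08 − 3.88399e-07) = 2.97378e-13.

S_4 ≈ 154.405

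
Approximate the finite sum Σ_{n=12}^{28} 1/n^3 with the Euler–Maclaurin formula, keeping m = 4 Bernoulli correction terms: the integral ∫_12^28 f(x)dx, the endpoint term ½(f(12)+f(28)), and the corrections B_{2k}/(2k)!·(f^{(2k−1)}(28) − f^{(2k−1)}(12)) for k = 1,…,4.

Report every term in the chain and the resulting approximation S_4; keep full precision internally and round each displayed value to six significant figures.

S_4 ≈ 0.00315822

Integral: ∫_12^28 1/x^3 dx = 0.00283447.
Boundary: ½(f(12) + f(28)) = ½(0.000578704 + 4.55539e-05) = 0.000312129.
So far: 0.00314660.
Order-1 term: 1/12 · (-4.88078e-06 − (-0.000144676)) = 1.16496e-05.
Partial sum through k=1: 0.00315825.
Order-2 term: −1/720 · (-1.24510e-07 − (-2.00939e-05)) = -2.77352e-08.
Partial sum through k=2: 0.00315822.
Order-3 term: 1/30240 · (-6.67016e-09 − (-5.86071e-06)) = 1.93586e-10.
Partial sum through k=3: 0.00315822.
Order-4 term: −1/1209600 · (-6.12566e-10 − (-2.93036e-06)) = -2.42208e-12.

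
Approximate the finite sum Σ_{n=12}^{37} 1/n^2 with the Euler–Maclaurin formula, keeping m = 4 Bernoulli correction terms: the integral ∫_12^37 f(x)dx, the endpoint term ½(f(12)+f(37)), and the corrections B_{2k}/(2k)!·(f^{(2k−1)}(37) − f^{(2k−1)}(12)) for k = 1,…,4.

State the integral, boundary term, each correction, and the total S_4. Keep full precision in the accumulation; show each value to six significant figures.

S_4 ≈ 0.0602368

The integral term ∫_12^37 1/x^2 dx = 0.0563063.
½[f(12) + f(37)] = ½[0.00694444 + 0.000730460] = 0.00383745.
So far: 0.0601438.
Correction k=1: B_{2}/2! · (f^{(1)}(37) − f^{(1)}(12)) = 1/12 · (-3.94843e-05 − (-0.00115741)) = 9.31603e-05.
After k=1: 0.0602369.
Correction k=2: B_{4}/4! · (f^{(3)}(37) − f^{(3)}(12)) = −1/720 · (-3.46101e-07 − (-9.64506e-05)) = -1.33478e-07.
After k=2: 0.0602368.
Correction k=3: B_{6}/6! · (f^{(5)}(37) − f^{(5)}(12)) = 1/30240 · (-7.58439e-09 − (-2.00939e-05)) = 6.64229e-10.
After k=3: 0.0602368.
Correction k=4: B_{8}/8! · (f^{(7)}(37) − f^{(7)}(12)) = −1/1209600 · (-3.10245e-10 − (-7.81429e-06)) = -6.45997e-12.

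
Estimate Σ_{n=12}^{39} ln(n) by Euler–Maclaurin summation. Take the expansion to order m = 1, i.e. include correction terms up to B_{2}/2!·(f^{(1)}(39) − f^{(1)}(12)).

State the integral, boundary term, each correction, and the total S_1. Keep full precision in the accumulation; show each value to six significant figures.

S_1 ≈ 89.1295

Integral: ∫_12^39 ln(x) dx = 86.0600.
Endpoint term: (f(12) + f(39))/2 = (2.48491 + 3.66356)/2 = 3.07423.
So far: 89.1343.
k=1: B_{2}/(2)! × [f^{(1)}(39) − f^{(1)}(12)] = 1/12 × (0.0256410 − 0.0833333) = -0.00480769.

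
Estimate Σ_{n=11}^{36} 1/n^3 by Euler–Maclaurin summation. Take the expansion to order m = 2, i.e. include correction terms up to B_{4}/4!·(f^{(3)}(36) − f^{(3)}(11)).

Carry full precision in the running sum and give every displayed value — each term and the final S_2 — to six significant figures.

S_2 ≈ 0.00414968

The integral term ∫_11^36 1/x^3 dx = 0.00374643.
Boundary: ½(f(11) + f(36)) = ½(0.000751315 + 2.14335e-05) = 0.000386374.
Integral + boundary = 0.00413280.
Correction k=1: B_{2}/2! · (f^{(1)}(36) − f^{(1)}(11)) = 1/12 · (-1.78612e-06 − (-0.000204904)) = 1.69265e-05.
Running total after k=1: 0.00414973.
Correction k=2: B_{4}/4! · (f^{(3)}(36) − f^{(3)}(11)) = −1/720 · (-2.75636e-08 − (-3.38684e-05)) = -4.70012e-08.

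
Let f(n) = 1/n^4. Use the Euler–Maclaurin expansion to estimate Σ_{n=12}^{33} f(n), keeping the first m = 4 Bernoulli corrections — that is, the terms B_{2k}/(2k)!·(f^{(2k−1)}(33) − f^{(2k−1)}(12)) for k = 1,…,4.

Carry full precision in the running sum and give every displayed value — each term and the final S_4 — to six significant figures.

S_4 ≈ 0.000209486

The integral term ∫_12^33 1/x^4 dx = 0.000183626.
½[f(12) + f(33)] = ½[4.82253e-05 + 8.43226e-07] = 2.45343e-05.
So far: 0.000208160.
Correction k=1: B_{2}/2! · (f^{(1)}(33) − f^{(1)}(12)) = 1/12 · (-1.02209e-07 − (-1.60751e-05)) = 1.33107e-06.
After k=1: 0.000209491.
Correction k=2: B_{4}/4! · (f^{(3)}(33) − f^{(3)}(12)) = −1/720 · (-2.81568e-09 − (-3.34898e-06)) = -4.64745e-09.
After k=2: 0.000209486.
Correction k=3: B_{6}/6! · (f^{(5)}(33) − f^{(5)}(12)) = 1/30240 · (-1.44792e-10 − (-1.30238e-06)) = 4.30634e-11.
After k=3: 0.000209486.
Correction k=4: B_{8}/8! · (f^{(7)}(33) − f^{(7)}(12)) = −1/1209600 · (-1.19663e-11 − (-8.13988e-07)) = -6.72930e-13.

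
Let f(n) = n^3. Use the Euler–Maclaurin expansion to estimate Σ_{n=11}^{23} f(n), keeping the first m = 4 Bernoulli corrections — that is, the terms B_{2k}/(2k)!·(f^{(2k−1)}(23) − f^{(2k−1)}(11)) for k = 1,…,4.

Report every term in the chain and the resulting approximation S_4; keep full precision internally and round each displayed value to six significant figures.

Integral: ∫_11^23 x^3 dx = 66300.0.
½[f(11) + f(23)] = ½[1331.00 + 12167.0] = 6749.00.
So far: 73049.0.
Order-1 term: 1/12 · (1587.00 − 363.000) = 102.000.
Partial sum through k=1: 73151.0.
Order-2 term: −1/720 · (6.00000 − 6.00000) = 0.00000.
Partial sum through k=2: 73151.0.
Order-3 term: 1/30240 · (0.00000 − 0.00000) = 0.00000.
Partial sum through k=3: 73151.0.
Order-4 term: −1/1209600 · (0.00000 − 0.00000) = 0.00000.

S_4 ≈ 73151.0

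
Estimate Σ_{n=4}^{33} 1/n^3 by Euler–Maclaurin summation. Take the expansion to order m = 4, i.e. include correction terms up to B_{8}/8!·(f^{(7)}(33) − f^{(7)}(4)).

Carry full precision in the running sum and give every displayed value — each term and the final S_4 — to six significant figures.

The integral term ∫_4^33 1/x^3 dx = 0.0307909.
Endpoint term: (f(4) + f(33))/2 = (0.0156250 + 2.78265e-05)/2 = 0.00782641.
Running total after boundary: 0.0386173.
k=1: B_{2}/(2)! × [f^{(1)}(33) − f^{(1)}(4)] = 1/12 × (-2.52968e-06 − (-0.0117188)) = 0.000976352.
Partial sum through k=1: 0.0395936.
k=2: B_{4}/(4)! × [f^{(3)}(33) − f^{(3)}(4)] = −1/720 × (-4.64588e-08 − (-0.0146484)) = -2.03450e-05.
Partial sum through k=2: 0.0395733.
k=3: B_{6}/(6)! × [f^{(5)}(33) − f^{(5)}(4)] = 1/30240 × (-1.79180e-09 − (-0.0384521)) = 1.27157e-06.
Partial sum through k=3: 0.0395746.
k=4: B_{8}/(8)! × [f^{(7)}(33) − f^{(7)}(4)] = −1/1209600 × (-1.18466e-10 − (-0.173035)) = -1.43051e-07.

S_4 ≈ 0.0395744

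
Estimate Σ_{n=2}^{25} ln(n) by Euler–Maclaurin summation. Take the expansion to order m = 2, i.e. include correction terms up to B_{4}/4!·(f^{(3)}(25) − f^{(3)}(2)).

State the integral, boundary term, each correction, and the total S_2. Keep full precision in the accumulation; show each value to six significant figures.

S_2 ≈ 58.0036

The integral term ∫_2^25 ln(x) dx = 56.0856.
Endpoint term: (f(2) + f(25))/2 = (0.693147 + 3.21888)/2 = 1.95601.
Running total after boundary: 58.0416.
Correction k=1: B_{2}/2! · (f^{(1)}(25) − f^{(1)}(2)) = 1/12 · (0.0400000 − 0.500000) = -0.0383333.
After k=1: 58.0033.
Correction k=2: B_{4}/4! · (f^{(3)}(25) − f^{(3)}(2)) = −1/720 · (0.000128000 − 0.250000) = 0.000347044.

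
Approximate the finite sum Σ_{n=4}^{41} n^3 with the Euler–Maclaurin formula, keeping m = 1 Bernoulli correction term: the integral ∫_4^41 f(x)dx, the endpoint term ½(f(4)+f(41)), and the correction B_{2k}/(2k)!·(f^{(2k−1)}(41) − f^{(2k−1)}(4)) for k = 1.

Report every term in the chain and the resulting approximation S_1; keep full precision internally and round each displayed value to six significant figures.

S_1 ≈ 741285

Integral: ∫_4^41 x^3 dx = 706376.
Boundary: ½(f(4) + f(41)) = ½(64.0000 + 68921.0) = 34492.5.
Running total after boundary: 740869.
k=1: B_{2}/(2)! × [f^{(1)}(41) − f^{(1)}(4)] = 1/12 × (5043.00 − 48.0000) = 416.250.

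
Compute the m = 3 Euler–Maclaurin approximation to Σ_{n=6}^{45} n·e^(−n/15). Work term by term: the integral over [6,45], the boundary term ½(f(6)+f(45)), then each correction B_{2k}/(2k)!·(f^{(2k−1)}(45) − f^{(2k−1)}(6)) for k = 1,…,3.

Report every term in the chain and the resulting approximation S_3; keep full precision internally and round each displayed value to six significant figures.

S_3 ≈ 169.432

Integral: ∫_6^45 x·e^(−x/15) dx = 166.342.
Boundary: ½(f(6) + f(45)) = ½(4.02192 + 2.24042) = 3.13117.
Integral + boundary = 169.474.
Correction k=1: B_{2}/2! · (f^{(1)}(45) − f^{(1)}(6)) = 1/12 · (-0.0995741 − 0.402192) = -0.0418138.
Partial sum through k=1: 169.432.
Correction k=2: B_{4}/4! · (f^{(3)}(45) − f^{(3)}(6)) = −1/720 · (0.00000 − 0.00774592) = 1.07582e-05.
Partial sum through k=2: 169.432.
Correction k=3: B_{6}/6! · (f^{(5)}(45) − f^{(5)}(6)) = 1/30240 · (1.96690e-06 − 6.09081e-05) = -1.94911e-09.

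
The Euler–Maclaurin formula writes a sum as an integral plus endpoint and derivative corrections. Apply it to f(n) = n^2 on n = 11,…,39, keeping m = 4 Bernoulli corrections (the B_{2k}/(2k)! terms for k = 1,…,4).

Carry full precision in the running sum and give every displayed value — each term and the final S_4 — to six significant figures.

The integral term ∫_11^39 x^2 dx = 19329.3.
Boundary: ½(f(11) + f(39)) = ½(121.000 + 1521.00) = 821.000.
Integral + boundary = 20150.3.
Order-1 term: 1/12 · (78.0000 − 22.0000) = 4.66667.
Running total after k=1: 20155.0.
Order-2 term: −1/720 · (0.00000 − 0.00000) = 0.00000.
Running total after k=2: 20155.0.
Order-3 term: 1/30240 · (0.00000 − 0.00000) = 0.00000.
Running total after k=3: 20155.0.
Order-4 term: −1/1209600 · (0.00000 − 0.00000) = 0.00000.

S_4 ≈ 20155.0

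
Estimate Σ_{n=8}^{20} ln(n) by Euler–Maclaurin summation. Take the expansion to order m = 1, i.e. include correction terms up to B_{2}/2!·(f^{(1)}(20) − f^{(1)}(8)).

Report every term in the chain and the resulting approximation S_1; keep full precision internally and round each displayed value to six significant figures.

The integral term ∫_8^20 ln(x) dx = 31.2791.
Boundary: ½(f(8) + f(20)) = ½(2.07944 + 2.99573) = 2.53759.
Running total after boundary: 33.8167.
k=1: B_{2}/(2)! × [f^{(1)}(20) − f^{(1)}(8)] = 1/12 × (0.0500000 − 0.125000) = -0.00625000.

S_1 ≈ 33.8105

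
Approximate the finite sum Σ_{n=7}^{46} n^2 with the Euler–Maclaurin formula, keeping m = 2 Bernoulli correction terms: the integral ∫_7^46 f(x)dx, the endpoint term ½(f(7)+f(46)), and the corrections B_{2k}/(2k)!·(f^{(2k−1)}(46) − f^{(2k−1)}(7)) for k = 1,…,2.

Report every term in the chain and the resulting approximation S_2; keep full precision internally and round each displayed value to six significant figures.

∫_7^46 x^2 dx evaluates to 32331.0.
Boundary: ½(f(7) + f(46)) = ½(49.0000 + 2116.00) = 1082.50.
Integral + boundary = 33413.5.
Order-1 term: 1/12 · (92.0000 − 14.0000) = 6.50000.
Running total after k=1: 33420.0.
Order-2 term: −1/720 · (0.00000 − 0.00000) = 0.00000.

S_2 ≈ 33420.0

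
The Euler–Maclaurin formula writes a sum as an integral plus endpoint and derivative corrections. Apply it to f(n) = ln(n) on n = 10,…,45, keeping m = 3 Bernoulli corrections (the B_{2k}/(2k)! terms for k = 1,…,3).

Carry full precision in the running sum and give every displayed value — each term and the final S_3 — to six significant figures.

S_3 ≈ 116.322

The integral term ∫_10^45 ln(x) dx = 113.274.
½[f(10) + f(45)] = ½[2.30259 + 3.80666] = 3.05462.
Running total after boundary: 116.329.
k=1: B_{2}/(2)! × [f^{(1)}(45) − f^{(1)}(10)] = 1/12 × (0.0222222 − 0.100000) = -0.00648148.
Running total after k=1: 116.322.
k=2: B_{4}/(4)! × [f^{(3)}(45) − f^{(3)}(10)] = −1/720 × (2.19479e-05 − 0.00200000) = 2.74729e-06.
Running total after k=2: 116.322.
k=3: B_{6}/(6)! × [f^{(5)}(45) − f^{(5)}(10)] = 1/30240 × (1.30061e-07 − 0.000240000) = -7.93221e-09.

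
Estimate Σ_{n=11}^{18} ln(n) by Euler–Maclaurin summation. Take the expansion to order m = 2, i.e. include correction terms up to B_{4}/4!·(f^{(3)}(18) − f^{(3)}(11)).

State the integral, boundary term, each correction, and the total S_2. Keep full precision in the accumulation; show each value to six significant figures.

∫_11^18 ln(x) dx evaluates to 18.6498.
Boundary: ½(f(11) + f(18)) = ½(2.39790 + 2.89037) = 2.64413.
So far: 21.2940.
Correction k=1: B_{2}/2! · (f^{(1)}(18) − f^{(1)}(11)) = 1/12 · (0.0555556 − 0.0909091) = -0.00294613.
Partial sum through k=1: 21.2910.
Correction k=2: B_{4}/4! · (f^{(3)}(18) − f^{(3)}(11)) = −1/720 · (0.000342936 − 0.00150263) = 1.61069e-06.

S_2 ≈ 21.2910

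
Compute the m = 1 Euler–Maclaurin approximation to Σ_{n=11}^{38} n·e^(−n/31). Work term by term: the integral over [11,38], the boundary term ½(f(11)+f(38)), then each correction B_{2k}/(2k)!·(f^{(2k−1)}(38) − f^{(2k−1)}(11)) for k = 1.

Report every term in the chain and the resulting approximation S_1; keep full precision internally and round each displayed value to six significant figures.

∫_11^38 x·e^(−x/31) dx evaluates to 285.234.
Boundary: ½(f(11) + f(38)) = ½(7.71415 + 11.1538) = 9.43397.
Running total after boundary: 294.668.
Order-1 term: 1/12 · (-0.0662789 − 0.452443) = -0.0432268.

S_1 ≈ 294.625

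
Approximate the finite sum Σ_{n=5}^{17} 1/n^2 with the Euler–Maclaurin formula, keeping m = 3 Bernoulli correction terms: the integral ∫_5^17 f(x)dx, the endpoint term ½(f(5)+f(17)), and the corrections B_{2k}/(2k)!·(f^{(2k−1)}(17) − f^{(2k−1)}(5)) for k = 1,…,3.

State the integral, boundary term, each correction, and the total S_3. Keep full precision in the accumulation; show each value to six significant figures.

Integral: ∫_5^17 1/x^2 dx = 0.141176.
½[f(5) + f(17)] = ½[0.0400000 + 0.00346021] = 0.0217301.
Running total after boundary: 0.162907.
Order-1 term: 1/12 · (-0.000407083 − (-0.0160000)) = 0.00129941.
Partial sum through k=1: 0.164206.
Order-2 term: −1/720 · (-1.69031e-05 − (-0.00768000)) = -1.06432e-05.
Partial sum through k=2: 0.164195.
Order-3 term: 1/30240 · (-1.75465e-06 − (-0.00921600)) = 3.04704e-07.

S_3 ≈ 0.164196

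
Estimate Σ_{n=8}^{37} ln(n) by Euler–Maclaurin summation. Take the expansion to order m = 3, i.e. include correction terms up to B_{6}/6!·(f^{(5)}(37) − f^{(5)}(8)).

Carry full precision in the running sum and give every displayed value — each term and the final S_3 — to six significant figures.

Integral: ∫_8^37 ln(x) dx = 87.9684.
Boundary: ½(f(8) + f(37)) = ½(2.07944 + 3.61092) = 2.84518.
Running total after boundary: 90.8136.
Order-1 term: 1/12 · (0.0270270 − 0.125000) = -0.00816441.
Partial sum through k=1: 90.8054.
Order-2 term: −1/720 · (3.94843e-05 − 0.00390625) = 5.37051e-06.
Partial sum through k=2: 90.8055.
Order-3 term: 1/30240 · (3.46101e-07 − 0.000732422) = -2.42089e-08.

S_3 ≈ 90.8055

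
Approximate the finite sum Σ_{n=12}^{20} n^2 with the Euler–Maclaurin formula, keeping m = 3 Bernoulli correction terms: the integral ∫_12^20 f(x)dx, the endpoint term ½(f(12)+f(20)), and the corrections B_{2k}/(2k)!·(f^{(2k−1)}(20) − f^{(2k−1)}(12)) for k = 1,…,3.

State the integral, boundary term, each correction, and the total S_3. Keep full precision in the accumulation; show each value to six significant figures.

S_3 ≈ 2364.00

The integral term ∫_12^20 x^2 dx = 2090.67.
Boundary: ½(f(12) + f(20)) = ½(144.000 + 400.000) = 272.000.
So far: 2362.67.
Correction k=1: B_{2}/2! · (f^{(1)}(20) − f^{(1)}(12)) = 1/12 · (40.0000 − 24.0000) = 1.33333.
After k=1: 2364.00.
Correction k=2: B_{4}/4! · (f^{(3)}(20) − f^{(3)}(12)) = −1/720 · (0.00000 − 0.00000) = 0.00000.
After k=2: 2364.00.
Correction k=3: B_{6}/6! · (f^{(5)}(20) − f^{(5)}(12)) = 1/30240 · (0.00000 − 0.00000) = 0.00000.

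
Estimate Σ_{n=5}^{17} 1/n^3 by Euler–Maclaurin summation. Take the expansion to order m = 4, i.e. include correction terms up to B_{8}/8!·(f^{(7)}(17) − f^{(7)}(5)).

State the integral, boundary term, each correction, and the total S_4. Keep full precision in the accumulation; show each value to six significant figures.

S_4 ≈ 0.0227635

Integral: ∫_5^17 1/x^3 dx = 0.0182699.
½[f(5) + f(17)] = ½[0.00800000 + 0.000203542] = 0.00410177.
So far: 0.0223717.
Correction k=1: B_{2}/2! · (f^{(1)}(17) − f^{(1)}(5)) = 1/12 · (-3.59191e-05 − (-0.00480000)) = 0.000397007.
Running total after k=1: 0.0227687.
Correction k=2: B_{4}/4! · (f^{(3)}(17) − f^{(3)}(5)) = −1/720 · (-2.48575e-06 − (-0.00384000)) = -5.32988e-06.
Running total after k=2: 0.0227633.
Correction k=3: B_{6}/6! · (f^{(5)}(17) − f^{(5)}(5)) = 1/30240 · (-3.61251e-07 − (-0.00645120)) = 2.13321e-07.
Running total after k=3: 0.0227636.
Correction k=4: B_{8}/8! · (f^{(7)}(17) − f^{(7)}(5)) = −1/1209600 · (-9.00003e-08 − (-0.0185795)) = -1.53599e-08.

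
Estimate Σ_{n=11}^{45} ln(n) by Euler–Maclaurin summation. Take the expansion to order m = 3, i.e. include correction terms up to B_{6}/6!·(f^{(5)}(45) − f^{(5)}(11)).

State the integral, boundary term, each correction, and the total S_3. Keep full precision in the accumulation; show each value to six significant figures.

S_3 ≈ 114.020

Integral: ∫_11^45 ln(x) dx = 110.923.
Endpoint term: (f(11) + f(45))/2 = (2.39790 + 3.80666)/2 = 3.10228.
Running total after boundary: 114.025.
Correction k=1: B_{2}/2! · (f^{(1)}(45) − f^{(1)}(11)) = 1/12 · (0.0222222 − 0.0909091) = -0.00572391.
After k=1: 114.020.
Correction k=2: B_{4}/4! · (f^{(3)}(45) − f^{(3)}(11)) = −1/720 · (2.19479e-05 − 0.00150263) = 2.05650e-06.
After k=2: 114.020.
Correction k=3: B_{6}/6! · (f^{(5)}(45) − f^{(5)}(11)) = 1/30240 · (1.30061e-07 − 0.000149021) = -4.92365e-09.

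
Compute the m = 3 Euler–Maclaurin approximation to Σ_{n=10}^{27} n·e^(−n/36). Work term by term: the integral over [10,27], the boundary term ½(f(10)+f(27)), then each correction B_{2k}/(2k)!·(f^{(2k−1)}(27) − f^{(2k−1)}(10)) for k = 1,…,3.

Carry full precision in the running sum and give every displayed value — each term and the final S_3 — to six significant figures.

S_3 ≈ 193.163

The integral term ∫_10^27 x·e^(−x/36) dx = 183.035.
Boundary: ½(f(10) + f(27)) = ½(7.57465 + 12.7539) = 10.1643.
Running total after boundary: 193.199.
k=1: B_{2}/(2)! × [f^{(1)}(27) − f^{(1)}(10)] = 1/12 × (0.118092 − 0.547058) = -0.0357472.
Partial sum through k=1: 193.163.
k=2: B_{4}/(4)! × [f^{(3)}(27) − f^{(3)}(10)] = −1/720 × (0.000820081 − 0.00159104) = 1.07078e-06.
Partial sum through k=2: 193.163.
k=3: B_{6}/(6)! × [f^{(5)}(27) − f^{(5)}(10)] = 1/30240 × (1.19525e-06 − 2.12961e-06) = -3.08980e-11.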